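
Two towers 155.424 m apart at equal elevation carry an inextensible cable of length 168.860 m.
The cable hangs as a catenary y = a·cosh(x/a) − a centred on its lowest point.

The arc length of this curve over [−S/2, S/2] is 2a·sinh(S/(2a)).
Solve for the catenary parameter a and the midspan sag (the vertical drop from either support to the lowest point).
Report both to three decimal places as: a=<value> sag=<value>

seed: a₀ = √(S³/(24(L−S))) = √(155.424³/(24·13.436)) = 107.903742
iter 1: u=0.720197  f(a)=+3.528e-01  f'(a)=-2.622e-01  a ← 107.903742 − (+3.528e-01/-2.622e-01) = 109.249251
iter 2: u=0.711328  f(a)=+6.707e-03  f'(a)=-2.523e-01  a ← 109.249251 − (+6.707e-03/-2.523e-01) = 109.275834
iter 3: u=0.711154  f(a)=+2.529e-06  f'(a)=-2.521e-01  a ← 109.275834 − (+2.529e-06/-2.521e-01) = 109.275844
iter 4: u=0.711154  f(a)=+3.695e-13  f'(a)=-2.521e-01  a ← 109.275844 − (+3.695e-13/-2.521e-01) = 109.275844
converged: |Δa| < 1e-12 after 4 iterations
sag = a·(cosh(S/(2a)) − 1) = 109.275844·(cosh(0.711154) − 1) = 28.817005
T_max/T_min = cosh(S/(2a)) = 1.263709

a=109.276 sag=28.817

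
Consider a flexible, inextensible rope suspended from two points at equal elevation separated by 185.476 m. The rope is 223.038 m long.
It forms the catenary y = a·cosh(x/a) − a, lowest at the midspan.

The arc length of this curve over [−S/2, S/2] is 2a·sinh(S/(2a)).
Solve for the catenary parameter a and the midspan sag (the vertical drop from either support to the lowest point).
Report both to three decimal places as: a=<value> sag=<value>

a=86.575 sag=54.605

seed: a₀ = √(S³/(24(L−S))) = √(185.476³/(24·37.562)) = 84.130139
iter 1: u=1.102316  f(a)=+2.349e+00  f'(a)=-1.006e+00  a ← 84.130139 − (+2.349e+00/-1.006e+00) = 86.464735
iter 2: u=1.072553  f(a)=+1.013e-01  f'(a)=-9.212e-01  a ← 86.464735 − (+1.013e-01/-9.212e-01) = 86.574746
iter 3: u=1.071190  f(a)=+2.074e-04  f'(a)=-9.174e-01  a ← 86.574746 − (+2.074e-04/-9.174e-01) = 86.574972
iter 4: u=1.071187  f(a)=+8.725e-10  f'(a)=-9.174e-01  a ← 86.574972 − (+8.725e-10/-9.174e-01) = 86.574972
iter 5: u=1.071187  f(a)=-2.842e-14  f'(a)=-9.174e-01  a ← 86.574972 − (-2.842e-14/-9.174e-01) = 86.574972
converged: |Δa| < 1e-12 after 5 iterations
sag = a·(cosh(S/(2a)) − 1) = 86.574972·(cosh(1.071187) − 1) = 54.604747
T_max/T_min = cosh(S/(2a)) = 1.630722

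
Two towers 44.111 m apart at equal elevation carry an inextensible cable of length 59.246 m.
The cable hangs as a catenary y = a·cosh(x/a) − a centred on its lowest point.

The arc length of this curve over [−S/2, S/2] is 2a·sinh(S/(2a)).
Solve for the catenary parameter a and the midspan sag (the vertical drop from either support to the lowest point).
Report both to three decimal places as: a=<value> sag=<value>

seed: a₀ = √(S³/(24(L−S))) = √(44.111³/(24·15.135)) = 15.371757
iter 1: u=1.434807  f(a)=+1.636e+00  f'(a)=-2.406e+00  a ← 15.371757 − (+1.636e+00/-2.406e+00) = 16.052051
iter 2: u=1.373999  f(a)=+1.149e-01  f'(a)=-2.079e+00  a ← 16.052051 − (+1.149e-01/-2.079e+00) = 16.107333
iter 3: u=1.369283  f(a)=+6.611e-04  f'(a)=-2.055e+00  a ← 16.107333 − (+6.611e-04/-2.055e+00) = 16.107655
iter 4: u=1.369256  f(a)=+2.216e-08  f'(a)=-2.055e+00  a ← 16.107655 − (+2.216e-08/-2.055e+00) = 16.107655
iter 5: u=1.369256  f(a)=-7.105e-15  f'(a)=-2.055e+00  a ← 16.107655 − (-7.105e-15/-2.055e+00) = 16.107655
converged: |Δa| < 1e-12 after 5 iterations
sag = a·(cosh(S/(2a)) − 1) = 16.107655·(cosh(1.369256) − 1) = 17.611459
T_max/T_min = cosh(S/(2a)) = 2.093360

a=16.108 sag=17.611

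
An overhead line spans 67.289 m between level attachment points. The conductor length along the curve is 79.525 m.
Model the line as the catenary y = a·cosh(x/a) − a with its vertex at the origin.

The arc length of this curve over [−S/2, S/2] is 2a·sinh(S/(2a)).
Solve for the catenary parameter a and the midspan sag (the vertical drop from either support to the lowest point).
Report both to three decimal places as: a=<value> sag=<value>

a=33.054 sag=18.653

seed: a₀ = √(S³/(24(L−S))) = √(67.289³/(24·12.236)) = 32.210002
iter 1: u=1.044536  f(a)=+6.851e-01  f'(a)=-8.460e-01  a ← 32.210002 − (+6.851e-01/-8.460e-01) = 33.019872
iter 2: u=1.018917  f(a)=+2.669e-02  f'(a)=-7.812e-01  a ← 33.019872 − (+2.669e-02/-7.812e-01) = 33.054037
iter 3: u=1.017864  f(a)=+4.414e-05  f'(a)=-7.786e-01  a ← 33.054037 − (+4.414e-05/-7.786e-01) = 33.054094
iter 4: u=1.017862  f(a)=+1.212e-10  f'(a)=-7.786e-01  a ← 33.054094 − (+1.212e-10/-7.786e-01) = 33.054094
iter 5: u=1.017862  f(a)=+1.421e-14  f'(a)=-7.786e-01  a ← 33.054094 − (+1.421e-14/-7.786e-01) = 33.054094
converged: |Δa| < 1e-12 after 5 iterations
sag = a·(cosh(S/(2a)) − 1) = 33.054094·(cosh(1.017862) − 1) = 18.653058
T_max/T_min = cosh(S/(2a)) = 1.564319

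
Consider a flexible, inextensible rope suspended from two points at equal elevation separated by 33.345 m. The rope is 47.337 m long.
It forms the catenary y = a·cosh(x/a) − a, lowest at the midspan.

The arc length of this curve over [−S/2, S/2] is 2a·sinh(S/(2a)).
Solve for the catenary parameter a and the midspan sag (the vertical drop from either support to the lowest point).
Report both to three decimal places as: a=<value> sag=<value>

seed: a₀ = √(S³/(24(L−S))) = √(33.345³/(24·13.992)) = 10.507528
iter 1: u=1.586720  f(a)=+1.871e+00  f'(a)=-3.397e+00  a ← 10.507528 − (+1.871e+00/-3.397e+00) = 11.058240
iter 2: u=1.507699  f(a)=+1.571e-01  f'(a)=-2.848e+00  a ← 11.058240 − (+1.571e-01/-2.848e+00) = 11.113410
iter 3: u=1.500215  f(a)=+1.333e-03  f'(a)=-2.800e+00  a ← 11.113410 − (+1.333e-03/-2.800e+00) = 11.113886
iter 4: u=1.500150  f(a)=+9.779e-08  f'(a)=-2.800e+00  a ← 11.113886 − (+9.779e-08/-2.800e+00) = 11.113886
iter 5: u=1.500150  f(a)=+1.421e-14  f'(a)=-2.800e+00  a ← 11.113886 − (+1.421e-14/-2.800e+00) = 11.113886
converged: |Δa| < 1e-12 after 5 iterations
sag = a·(cosh(S/(2a)) − 1) = 11.113886·(cosh(1.500150) − 1) = 15.034084
T_max/T_min = cosh(S/(2a)) = 2.352730

a=11.114 sag=15.034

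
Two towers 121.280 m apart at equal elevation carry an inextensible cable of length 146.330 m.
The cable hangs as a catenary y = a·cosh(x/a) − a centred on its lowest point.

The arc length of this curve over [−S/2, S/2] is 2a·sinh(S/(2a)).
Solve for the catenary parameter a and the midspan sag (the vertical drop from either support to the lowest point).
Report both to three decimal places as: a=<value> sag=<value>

a=56.085 sag=36.103

seed: a₀ = √(S³/(24(L−S))) = √(121.280³/(24·25.050)) = 54.472122
iter 1: u=1.113230  f(a)=+1.599e+00  f'(a)=-1.039e+00  a ← 54.472122 − (+1.599e+00/-1.039e+00) = 56.011085
iter 2: u=1.082643  f(a)=+7.026e-02  f'(a)=-9.494e-01  a ← 56.011085 − (+7.026e-02/-9.494e-01) = 56.085089
iter 3: u=1.081214  f(a)=+1.495e-04  f'(a)=-9.454e-01  a ← 56.085089 − (+1.495e-04/-9.454e-01) = 56.085247
iter 4: u=1.081211  f(a)=+6.799e-10  f'(a)=-9.453e-01  a ← 56.085247 − (+6.799e-10/-9.453e-01) = 56.085247
iter 5: u=1.081211  f(a)=+2.842e-14  f'(a)=-9.453e-01  a ← 56.085247 − (+2.842e-14/-9.453e-01) = 56.085247
converged: |Δa| < 1e-12 after 5 iterations
sag = a·(cosh(S/(2a)) − 1) = 56.085247·(cosh(1.081211) − 1) = 36.102996
T_max/T_min = cosh(S/(2a)) = 1.643716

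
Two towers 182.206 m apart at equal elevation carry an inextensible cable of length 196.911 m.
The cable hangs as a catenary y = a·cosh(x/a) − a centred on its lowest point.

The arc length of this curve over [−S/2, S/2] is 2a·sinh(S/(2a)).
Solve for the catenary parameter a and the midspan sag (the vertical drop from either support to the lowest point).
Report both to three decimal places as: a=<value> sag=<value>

seed: a₀ = √(S³/(24(L−S))) = √(182.206³/(24·14.705)) = 130.919964
iter 1: u=0.695868  f(a)=+3.602e-01  f'(a)=-2.357e-01  a ← 130.919964 − (+3.602e-01/-2.357e-01) = 132.447969
iter 2: u=0.687840  f(a)=+6.403e-03  f'(a)=-2.274e-01  a ← 132.447969 − (+6.403e-03/-2.274e-01) = 132.476125
iter 3: u=0.687694  f(a)=+2.105e-06  f'(a)=-2.272e-01  a ← 132.476125 − (+2.105e-06/-2.272e-01) = 132.476134
iter 4: u=0.687694  f(a)=+2.558e-13  f'(a)=-2.272e-01  a ← 132.476134 − (+2.558e-13/-2.272e-01) = 132.476134
converged: |Δa| < 1e-12 after 4 iterations
sag = a·(cosh(S/(2a)) − 1) = 132.476134·(cosh(0.687694) − 1) = 32.579649
T_max/T_min = cosh(S/(2a)) = 1.245928

a=132.476 sag=32.580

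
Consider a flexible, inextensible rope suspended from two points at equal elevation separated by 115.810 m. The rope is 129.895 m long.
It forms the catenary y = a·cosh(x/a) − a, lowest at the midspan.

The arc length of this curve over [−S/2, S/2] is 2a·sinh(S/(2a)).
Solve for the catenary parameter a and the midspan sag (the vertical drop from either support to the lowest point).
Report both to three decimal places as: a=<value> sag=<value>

a=68.989 sag=25.762

seed: a₀ = √(S³/(24(L−S))) = √(115.810³/(24·14.085)) = 67.785226
iter 1: u=0.854242  f(a)=+5.229e-01  f'(a)=-4.467e-01  a ← 67.785226 − (+5.229e-01/-4.467e-01) = 68.955871
iter 2: u=0.839740  f(a)=+1.385e-02  f'(a)=-4.233e-01  a ← 68.955871 − (+1.385e-02/-4.233e-01) = 68.988599
iter 3: u=0.839342  f(a)=+1.031e-05  f'(a)=-4.227e-01  a ← 68.988599 − (+1.031e-05/-4.227e-01) = 68.988623
iter 4: u=0.839341  f(a)=+5.713e-12  f'(a)=-4.227e-01  a ← 68.988623 − (+5.713e-12/-4.227e-01) = 68.988623
converged: |Δa| < 1e-12 after 4 iterations
sag = a·(cosh(S/(2a)) − 1) = 68.988623·(cosh(0.839341) − 1) = 25.761616
T_max/T_min = cosh(S/(2a)) = 1.373418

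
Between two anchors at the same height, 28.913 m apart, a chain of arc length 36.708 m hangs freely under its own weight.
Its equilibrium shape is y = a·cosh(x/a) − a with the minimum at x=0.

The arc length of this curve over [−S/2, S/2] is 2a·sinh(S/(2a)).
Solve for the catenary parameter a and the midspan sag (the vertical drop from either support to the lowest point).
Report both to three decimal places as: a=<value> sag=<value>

seed: a₀ = √(S³/(24(L−S))) = √(28.913³/(24·7.795)) = 11.366482
iter 1: u=1.271854  f(a)=+6.553e-01  f'(a)=-1.607e+00  a ← 11.366482 − (+6.553e-01/-1.607e+00) = 11.774348
iter 2: u=1.227796  f(a)=+3.692e-02  f'(a)=-1.430e+00  a ← 11.774348 − (+3.692e-02/-1.430e+00) = 11.800164
iter 3: u=1.225110  f(a)=+1.327e-04  f'(a)=-1.420e+00  a ← 11.800164 − (+1.327e-04/-1.420e+00) = 11.800258
iter 4: u=1.225100  f(a)=+1.728e-09  f'(a)=-1.420e+00  a ← 11.800258 − (+1.728e-09/-1.420e+00) = 11.800258
iter 5: u=1.225100  f(a)=+0.000e+00  f'(a)=-1.420e+00  a ← 11.800258 − (+0.000e+00/-1.420e+00) = 11.800258
converged: |Δa| < 1e-12 after 5 iterations
sag = a·(cosh(S/(2a)) − 1) = 11.800258·(cosh(1.225100) − 1) = 10.019811
T_max/T_min = cosh(S/(2a)) = 1.849118

a=11.800 sag=10.020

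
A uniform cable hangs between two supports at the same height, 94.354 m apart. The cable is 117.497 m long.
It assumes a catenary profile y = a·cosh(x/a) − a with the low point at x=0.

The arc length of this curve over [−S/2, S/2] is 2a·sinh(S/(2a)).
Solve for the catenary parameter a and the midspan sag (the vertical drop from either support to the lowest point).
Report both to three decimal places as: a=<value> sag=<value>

a=40.246 sag=30.966

seed: a₀ = √(S³/(24(L−S))) = √(94.354³/(24·23.143)) = 38.888843
iter 1: u=1.213124  f(a)=+1.764e+00  f'(a)=-1.375e+00  a ← 38.888843 − (+1.764e+00/-1.375e+00) = 40.171798
iter 2: u=1.174381  f(a)=+9.105e-02  f'(a)=-1.236e+00  a ← 40.171798 − (+9.105e-02/-1.236e+00) = 40.245446
iter 3: u=1.172232  f(a)=+2.718e-04  f'(a)=-1.229e+00  a ← 40.245446 − (+2.718e-04/-1.229e+00) = 40.245668
iter 4: u=1.172226  f(a)=+2.438e-09  f'(a)=-1.229e+00  a ← 40.245668 − (+2.438e-09/-1.229e+00) = 40.245668
iter 5: u=1.172226  f(a)=+0.000e+00  f'(a)=-1.229e+00  a ← 40.245668 − (+0.000e+00/-1.229e+00) = 40.245668
converged: |Δa| < 1e-12 after 5 iterations
sag = a·(cosh(S/(2a)) − 1) = 40.245668·(cosh(1.172226) − 1) = 30.965989
T_max/T_min = cosh(S/(2a)) = 1.769424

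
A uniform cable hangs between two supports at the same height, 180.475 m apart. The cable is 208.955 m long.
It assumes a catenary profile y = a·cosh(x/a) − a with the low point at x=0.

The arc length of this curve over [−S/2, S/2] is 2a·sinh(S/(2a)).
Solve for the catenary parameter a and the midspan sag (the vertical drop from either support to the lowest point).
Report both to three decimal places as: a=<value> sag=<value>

seed: a₀ = √(S³/(24(L−S))) = √(180.475³/(24·28.480)) = 92.736342
iter 1: u=0.973054  f(a)=+1.379e+00  f'(a)=-6.744e-01  a ← 92.736342 − (+1.379e+00/-6.744e-01) = 94.781344
iter 2: u=0.952060  f(a)=+4.694e-02  f'(a)=-6.292e-01  a ← 94.781344 − (+4.694e-02/-6.292e-01) = 94.855944
iter 3: u=0.951311  f(a)=+5.861e-05  f'(a)=-6.276e-01  a ← 94.855944 − (+5.861e-05/-6.276e-01) = 94.856038
iter 4: u=0.951310  f(a)=+9.166e-11  f'(a)=-6.276e-01  a ← 94.856038 − (+9.166e-11/-6.276e-01) = 94.856038
iter 5: u=0.951310  f(a)=-2.842e-14  f'(a)=-6.276e-01  a ← 94.856038 − (-2.842e-14/-6.276e-01) = 94.856038
converged: |Δa| < 1e-12 after 5 iterations
sag = a·(cosh(S/(2a)) − 1) = 94.856038·(cosh(0.951310) − 1) = 46.258157
T_max/T_min = cosh(S/(2a)) = 1.487667

a=94.856 sag=46.258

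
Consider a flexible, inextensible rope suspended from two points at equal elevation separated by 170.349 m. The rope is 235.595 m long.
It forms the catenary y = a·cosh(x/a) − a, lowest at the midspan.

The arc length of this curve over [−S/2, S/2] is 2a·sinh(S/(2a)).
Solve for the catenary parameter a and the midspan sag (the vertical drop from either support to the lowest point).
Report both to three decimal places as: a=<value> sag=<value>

a=59.166 sag=72.656

seed: a₀ = √(S³/(24(L−S))) = √(170.349³/(24·65.246)) = 56.185832
iter 1: u=1.515943  f(a)=+7.921e+00  f'(a)=-2.902e+00  a ← 56.185832 − (+7.921e+00/-2.902e+00) = 58.915235
iter 2: u=1.445713  f(a)=+6.137e-01  f'(a)=-2.468e+00  a ← 58.915235 − (+6.137e-01/-2.468e+00) = 59.163896
iter 3: u=1.439636  f(a)=+4.369e-03  f'(a)=-2.433e+00  a ← 59.163896 − (+4.369e-03/-2.433e+00) = 59.165692
iter 4: u=1.439593  f(a)=+2.249e-07  f'(a)=-2.433e+00  a ← 59.165692 − (+2.249e-07/-2.433e+00) = 59.165692
iter 5: u=1.439593  f(a)=+5.684e-14  f'(a)=-2.433e+00  a ← 59.165692 − (+5.684e-14/-2.433e+00) = 59.165692
converged: |Δa| < 1e-12 after 5 iterations
sag = a·(cosh(S/(2a)) − 1) = 59.165692·(cosh(1.439593) − 1) = 72.655513
T_max/T_min = cosh(S/(2a)) = 2.228001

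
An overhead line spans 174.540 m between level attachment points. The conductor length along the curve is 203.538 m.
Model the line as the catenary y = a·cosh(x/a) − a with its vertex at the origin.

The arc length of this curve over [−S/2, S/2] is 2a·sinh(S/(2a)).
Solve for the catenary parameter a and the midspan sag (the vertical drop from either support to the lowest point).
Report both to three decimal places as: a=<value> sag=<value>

a=89.508 sag=46.023

seed: a₀ = √(S³/(24(L−S))) = √(174.540³/(24·28.998)) = 87.408328
iter 1: u=0.998417  f(a)=+1.480e+00  f'(a)=-7.320e-01  a ← 87.408328 − (+1.480e+00/-7.320e-01) = 89.430192
iter 2: u=0.975845  f(a)=+5.291e-02  f'(a)=-6.806e-01  a ← 89.430192 − (+5.291e-02/-6.806e-01) = 89.507941
iter 3: u=0.974997  f(a)=+7.318e-05  f'(a)=-6.787e-01  a ← 89.507941 − (+7.318e-05/-6.787e-01) = 89.508049
iter 4: u=0.974996  f(a)=+1.404e-10  f'(a)=-6.787e-01  a ← 89.508049 − (+1.404e-10/-6.787e-01) = 89.508049
iter 5: u=0.974996  f(a)=-2.842e-14  f'(a)=-6.787e-01  a ← 89.508049 − (-2.842e-14/-6.787e-01) = 89.508049
converged: |Δa| < 1e-12 after 5 iterations
sag = a·(cosh(S/(2a)) − 1) = 89.508049·(cosh(0.974996) − 1) = 46.022834
T_max/T_min = cosh(S/(2a)) = 1.514175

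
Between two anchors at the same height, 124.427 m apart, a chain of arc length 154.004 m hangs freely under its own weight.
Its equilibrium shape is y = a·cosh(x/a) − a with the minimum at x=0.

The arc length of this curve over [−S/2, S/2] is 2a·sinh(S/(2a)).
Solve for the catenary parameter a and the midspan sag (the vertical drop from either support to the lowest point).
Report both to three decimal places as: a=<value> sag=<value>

a=53.858 sag=40.110

seed: a₀ = √(S³/(24(L−S))) = √(124.427³/(24·29.577)) = 52.094187
iter 1: u=1.194250  f(a)=+2.182e+00  f'(a)=-1.306e+00  a ← 52.094187 − (+2.182e+00/-1.306e+00) = 53.765200
iter 2: u=1.157133  f(a)=+1.094e-01  f'(a)=-1.178e+00  a ← 53.765200 − (+1.094e-01/-1.178e+00) = 53.858070
iter 3: u=1.155138  f(a)=+3.071e-04  f'(a)=-1.171e+00  a ← 53.858070 − (+3.071e-04/-1.171e+00) = 53.858332
iter 4: u=1.155132  f(a)=+2.434e-09  f'(a)=-1.171e+00  a ← 53.858332 − (+2.434e-09/-1.171e+00) = 53.858332
iter 5: u=1.155132  f(a)=+0.000e+00  f'(a)=-1.171e+00  a ← 53.858332 − (+0.000e+00/-1.171e+00) = 53.858332
converged: |Δa| < 1e-12 after 5 iterations
sag = a·(cosh(S/(2a)) − 1) = 53.858332·(cosh(1.155132) − 1) = 40.109896
T_max/T_min = cosh(S/(2a)) = 1.744730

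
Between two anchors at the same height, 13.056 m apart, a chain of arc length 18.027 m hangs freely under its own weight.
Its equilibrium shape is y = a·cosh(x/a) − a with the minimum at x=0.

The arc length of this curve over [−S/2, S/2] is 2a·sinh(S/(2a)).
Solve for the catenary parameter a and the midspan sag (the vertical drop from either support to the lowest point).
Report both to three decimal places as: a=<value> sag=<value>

a=4.547 sag=5.549

seed: a₀ = √(S³/(24(L−S))) = √(13.056³/(24·4.971)) = 4.319045
iter 1: u=1.511445  f(a)=+5.997e-01  f'(a)=-2.873e+00  a ← 4.319045 − (+5.997e-01/-2.873e+00) = 4.527812
iter 2: u=1.441756  f(a)=+4.622e-02  f'(a)=-2.445e+00  a ← 4.527812 − (+4.622e-02/-2.445e+00) = 4.546714
iter 3: u=1.435762  f(a)=+3.253e-04  f'(a)=-2.411e+00  a ← 4.546714 − (+3.253e-04/-2.411e+00) = 4.546849
iter 4: u=1.435719  f(a)=+1.636e-08  f'(a)=-2.411e+00  a ← 4.546849 − (+1.636e-08/-2.411e+00) = 4.546849
iter 5: u=1.435719  f(a)=-3.553e-15  f'(a)=-2.411e+00  a ← 4.546849 − (-3.553e-15/-2.411e+00) = 4.546849
converged: |Δa| < 1e-12 after 5 iterations
sag = a·(cosh(S/(2a)) − 1) = 4.546849·(cosh(1.435719) − 1) = 5.548547
T_max/T_min = cosh(S/(2a)) = 2.220306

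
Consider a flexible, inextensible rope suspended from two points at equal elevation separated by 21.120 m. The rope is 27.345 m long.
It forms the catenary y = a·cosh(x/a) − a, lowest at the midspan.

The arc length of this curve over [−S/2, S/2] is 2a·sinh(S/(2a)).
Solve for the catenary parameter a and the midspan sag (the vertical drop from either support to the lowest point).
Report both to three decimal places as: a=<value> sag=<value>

seed: a₀ = √(S³/(24(L−S))) = √(21.120³/(24·6.225)) = 7.940824
iter 1: u=1.329837  f(a)=+5.742e-01  f'(a)=-1.863e+00  a ← 7.940824 − (+5.742e-01/-1.863e+00) = 8.248996
iter 2: u=1.280156  f(a)=+3.512e-02  f'(a)=-1.642e+00  a ← 8.248996 − (+3.512e-02/-1.642e+00) = 8.270388
iter 3: u=1.276845  f(a)=+1.503e-04  f'(a)=-1.628e+00  a ← 8.270388 − (+1.503e-04/-1.628e+00) = 8.270480
iter 4: u=1.276830  f(a)=+2.779e-09  f'(a)=-1.628e+00  a ← 8.270480 − (+2.779e-09/-1.628e+00) = 8.270480
iter 5: u=1.276830  f(a)=-3.553e-15  f'(a)=-1.628e+00  a ← 8.270480 − (-3.553e-15/-1.628e+00) = 8.270480
converged: |Δa| < 1e-12 after 5 iterations
sag = a·(cosh(S/(2a)) − 1) = 8.270480·(cosh(1.276830) − 1) = 7.708822
T_max/T_min = cosh(S/(2a)) = 1.932089

a=8.270 sag=7.709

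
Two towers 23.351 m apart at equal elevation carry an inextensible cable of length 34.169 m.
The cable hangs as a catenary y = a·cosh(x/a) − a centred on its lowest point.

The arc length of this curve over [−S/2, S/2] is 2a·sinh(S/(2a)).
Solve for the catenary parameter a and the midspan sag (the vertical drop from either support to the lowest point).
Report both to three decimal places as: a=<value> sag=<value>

a=7.446 sag=11.191

seed: a₀ = √(S³/(24(L−S))) = √(23.351³/(24·10.818)) = 7.002919
iter 1: u=1.667233  f(a)=+1.607e+00  f'(a)=-4.038e+00  a ← 7.002919 − (+1.607e+00/-4.038e+00) = 7.400866
iter 2: u=1.577586  f(a)=+1.472e-01  f'(a)=-3.330e+00  a ← 7.400866 − (+1.472e-01/-3.330e+00) = 7.445062
iter 3: u=1.568221  f(a)=+1.509e-03  f'(a)=-3.262e+00  a ← 7.445062 − (+1.509e-03/-3.262e+00) = 7.445524
iter 4: u=1.568123  f(a)=+1.622e-07  f'(a)=-3.261e+00  a ← 7.445524 − (+1.622e-07/-3.261e+00) = 7.445524
iter 5: u=1.568123  f(a)=-7.105e-15  f'(a)=-3.261e+00  a ← 7.445524 − (-7.105e-15/-3.261e+00) = 7.445524
converged: |Δa| < 1e-12 after 5 iterations
sag = a·(cosh(S/(2a)) − 1) = 7.445524·(cosh(1.568123) − 1) = 11.190891
T_max/T_min = cosh(S/(2a)) = 2.503036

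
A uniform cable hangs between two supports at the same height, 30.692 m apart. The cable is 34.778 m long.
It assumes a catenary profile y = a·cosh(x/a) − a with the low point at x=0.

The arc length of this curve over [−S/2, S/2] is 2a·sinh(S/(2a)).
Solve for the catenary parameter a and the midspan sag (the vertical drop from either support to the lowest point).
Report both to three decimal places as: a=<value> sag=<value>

a=17.503 sag=7.169

seed: a₀ = √(S³/(24(L−S))) = √(30.692³/(24·4.086)) = 17.170502
iter 1: u=0.893742  f(a)=+1.663e-01  f'(a)=-5.150e-01  a ← 17.170502 − (+1.663e-01/-5.150e-01) = 17.493438
iter 2: u=0.877243  f(a)=+4.808e-03  f'(a)=-4.857e-01  a ← 17.493438 − (+4.808e-03/-4.857e-01) = 17.503338
iter 3: u=0.876747  f(a)=+4.284e-06  f'(a)=-4.848e-01  a ← 17.503338 − (+4.284e-06/-4.848e-01) = 17.503347
iter 4: u=0.876747  f(a)=+3.403e-12  f'(a)=-4.848e-01  a ← 17.503347 − (+3.403e-12/-4.848e-01) = 17.503347
converged: |Δa| < 1e-12 after 4 iterations
sag = a·(cosh(S/(2a)) − 1) = 17.503347·(cosh(0.876747) − 1) = 7.169401
T_max/T_min = cosh(S/(2a)) = 1.409602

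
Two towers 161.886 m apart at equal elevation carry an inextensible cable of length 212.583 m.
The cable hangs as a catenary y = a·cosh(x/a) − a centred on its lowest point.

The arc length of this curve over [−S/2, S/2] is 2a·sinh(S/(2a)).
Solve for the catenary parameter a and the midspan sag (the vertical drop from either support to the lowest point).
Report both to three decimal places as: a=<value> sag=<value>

seed: a₀ = √(S³/(24(L−S))) = √(161.886³/(24·50.697)) = 59.049631
iter 1: u=1.370762  f(a)=+4.982e+00  f'(a)=-2.062e+00  a ← 59.049631 − (+4.982e+00/-2.062e+00) = 61.465397
iter 2: u=1.316887  f(a)=+3.220e-01  f'(a)=-1.803e+00  a ← 61.465397 − (+3.220e-01/-1.803e+00) = 61.643960
iter 3: u=1.313073  f(a)=+1.551e-03  f'(a)=-1.786e+00  a ← 61.643960 − (+1.551e-03/-1.786e+00) = 61.644828
iter 4: u=1.313054  f(a)=+3.638e-08  f'(a)=-1.786e+00  a ← 61.644828 − (+3.638e-08/-1.786e+00) = 61.644828
iter 5: u=1.313054  f(a)=-2.842e-14  f'(a)=-1.786e+00  a ← 61.644828 − (-2.842e-14/-1.786e+00) = 61.644828
converged: |Δa| < 1e-12 after 5 iterations
sag = a·(cosh(S/(2a)) − 1) = 61.644828·(cosh(1.313054) − 1) = 61.228960
T_max/T_min = cosh(S/(2a)) = 1.993254

a=61.645 sag=61.229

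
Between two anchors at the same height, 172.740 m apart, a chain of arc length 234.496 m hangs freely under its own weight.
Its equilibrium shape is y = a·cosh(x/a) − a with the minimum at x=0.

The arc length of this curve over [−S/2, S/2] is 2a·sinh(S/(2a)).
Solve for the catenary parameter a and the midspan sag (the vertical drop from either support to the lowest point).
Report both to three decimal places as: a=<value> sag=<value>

a=61.905 sag=70.682

seed: a₀ = √(S³/(24(L−S))) = √(172.740³/(24·61.756)) = 58.971771
iter 1: u=1.464599  f(a)=+6.972e+00  f'(a)=-2.580e+00  a ← 58.971771 − (+6.972e+00/-2.580e+00) = 61.674627
iter 2: u=1.400414  f(a)=+5.080e-01  f'(a)=-2.216e+00  a ← 61.674627 − (+5.080e-01/-2.216e+00) = 61.903848
iter 3: u=1.395228  f(a)=+3.165e-03  f'(a)=-2.189e+00  a ← 61.903848 − (+3.165e-03/-2.189e+00) = 61.905294
iter 4: u=1.395196  f(a)=+1.246e-07  f'(a)=-2.188e+00  a ← 61.905294 − (+1.246e-07/-2.188e+00) = 61.905294
iter 5: u=1.395196  f(a)=-5.684e-14  f'(a)=-2.188e+00  a ← 61.905294 − (-5.684e-14/-2.188e+00) = 61.905294
converged: |Δa| < 1e-12 after 5 iterations
sag = a·(cosh(S/(2a)) − 1) = 61.905294·(cosh(1.395196) − 1) = 70.681881
T_max/T_min = cosh(S/(2a)) = 2.141774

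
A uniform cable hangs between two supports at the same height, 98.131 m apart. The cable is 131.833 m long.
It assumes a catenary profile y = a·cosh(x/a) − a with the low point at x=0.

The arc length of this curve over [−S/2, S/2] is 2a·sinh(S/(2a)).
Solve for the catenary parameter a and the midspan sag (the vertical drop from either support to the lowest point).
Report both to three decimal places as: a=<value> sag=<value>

seed: a₀ = √(S³/(24(L−S))) = √(98.131³/(24·33.702)) = 34.180301
iter 1: u=1.435491  f(a)=+3.648e+00  f'(a)=-2.409e+00  a ← 34.180301 − (+3.648e+00/-2.409e+00) = 35.694219
iter 2: u=1.374606  f(a)=+2.563e-01  f'(a)=-2.082e+00  a ← 35.694219 − (+2.563e-01/-2.082e+00) = 35.817365
iter 3: u=1.369880  f(a)=+1.478e-03  f'(a)=-2.058e+00  a ← 35.817365 − (+1.478e-03/-2.058e+00) = 35.818084
iter 4: u=1.369853  f(a)=+4.972e-08  f'(a)=-2.058e+00  a ← 35.818084 − (+4.972e-08/-2.058e+00) = 35.818084
iter 5: u=1.369853  f(a)=-2.842e-14  f'(a)=-2.058e+00  a ← 35.818084 − (-2.842e-14/-2.058e+00) = 35.818084
converged: |Δa| < 1e-12 after 5 iterations
sag = a·(cosh(S/(2a)) − 1) = 35.818084·(cosh(1.369853) − 1) = 39.201381
T_max/T_min = cosh(S/(2a)) = 2.094458

a=35.818 sag=39.201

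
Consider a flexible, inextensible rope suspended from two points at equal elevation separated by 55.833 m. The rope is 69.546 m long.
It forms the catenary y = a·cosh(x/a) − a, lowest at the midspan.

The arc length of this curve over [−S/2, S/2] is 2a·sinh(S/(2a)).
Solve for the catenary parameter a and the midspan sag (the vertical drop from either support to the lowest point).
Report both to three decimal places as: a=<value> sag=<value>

seed: a₀ = √(S³/(24(L−S))) = √(55.833³/(24·13.713)) = 22.996651
iter 1: u=1.213938  f(a)=+1.047e+00  f'(a)=-1.378e+00  a ← 22.996651 − (+1.047e+00/-1.378e+00) = 23.756227
iter 2: u=1.175123  f(a)=+5.409e-02  f'(a)=-1.239e+00  a ← 23.756227 − (+5.409e-02/-1.239e+00) = 23.799891
iter 3: u=1.172968  f(a)=+1.619e-04  f'(a)=-1.231e+00  a ← 23.799891 − (+1.619e-04/-1.231e+00) = 23.800022
iter 4: u=1.172961  f(a)=+1.460e-09  f'(a)=-1.231e+00  a ← 23.800022 − (+1.460e-09/-1.231e+00) = 23.800022
iter 5: u=1.172961  f(a)=+1.421e-14  f'(a)=-1.231e+00  a ← 23.800022 − (+1.421e-14/-1.231e+00) = 23.800022
converged: |Δa| < 1e-12 after 5 iterations
sag = a·(cosh(S/(2a)) − 1) = 23.800022·(cosh(1.172961) − 1) = 18.337877
T_max/T_min = cosh(S/(2a)) = 1.770498

a=23.800 sag=18.338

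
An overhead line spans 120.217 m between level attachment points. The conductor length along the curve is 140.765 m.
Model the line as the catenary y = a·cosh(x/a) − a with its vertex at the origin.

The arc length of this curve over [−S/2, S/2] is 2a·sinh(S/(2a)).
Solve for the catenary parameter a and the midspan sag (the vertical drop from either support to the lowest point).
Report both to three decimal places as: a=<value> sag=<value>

a=60.821 sag=32.200

seed: a₀ = √(S³/(24(L−S))) = √(120.217³/(24·20.548)) = 59.355153
iter 1: u=1.012692  f(a)=+1.080e+00  f'(a)=-7.660e-01  a ← 59.355153 − (+1.080e+00/-7.660e-01) = 60.764681
iter 2: u=0.989201  f(a)=+3.966e-02  f'(a)=-7.107e-01  a ← 60.764681 − (+3.966e-02/-7.107e-01) = 60.820484
iter 3: u=0.988294  f(a)=+5.802e-05  f'(a)=-7.086e-01  a ← 60.820484 − (+5.802e-05/-7.086e-01) = 60.820566
iter 4: u=0.988292  f(a)=+1.246e-10  f'(a)=-7.086e-01  a ← 60.820566 − (+1.246e-10/-7.086e-01) = 60.820566
iter 5: u=0.988292  f(a)=+2.842e-14  f'(a)=-7.086e-01  a ← 60.820566 − (+2.842e-14/-7.086e-01) = 60.820566
converged: |Δa| < 1e-12 after 5 iterations
sag = a·(cosh(S/(2a)) − 1) = 60.820566·(cosh(0.988292) − 1) = 32.200064
T_max/T_min = cosh(S/(2a)) = 1.529427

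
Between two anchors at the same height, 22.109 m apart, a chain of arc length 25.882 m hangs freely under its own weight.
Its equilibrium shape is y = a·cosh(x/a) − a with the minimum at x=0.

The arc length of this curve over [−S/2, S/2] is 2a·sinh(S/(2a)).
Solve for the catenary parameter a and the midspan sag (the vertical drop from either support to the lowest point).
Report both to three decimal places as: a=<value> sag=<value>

seed: a₀ = √(S³/(24(L−S))) = √(22.109³/(24·3.773)) = 10.924577
iter 1: u=1.011893  f(a)=+1.979e-01  f'(a)=-7.641e-01  a ← 10.924577 − (+1.979e-01/-7.641e-01) = 11.183628
iter 2: u=0.988454  f(a)=+7.259e-03  f'(a)=-7.090e-01  a ← 11.183628 − (+7.259e-03/-7.090e-01) = 11.193867
iter 3: u=0.987550  f(a)=+1.059e-05  f'(a)=-7.069e-01  a ← 11.193867 − (+1.059e-05/-7.069e-01) = 11.193882
iter 4: u=0.987548  f(a)=+2.259e-11  f'(a)=-7.069e-01  a ← 11.193882 − (+2.259e-11/-7.069e-01) = 11.193882
iter 5: u=0.987548  f(a)=+0.000e+00  f'(a)=-7.069e-01  a ← 11.193882 − (+0.000e+00/-7.069e-01) = 11.193882
converged: |Δa| < 1e-12 after 5 iterations
sag = a·(cosh(S/(2a)) − 1) = 11.193882·(cosh(0.987548) − 1) = 5.916713
T_max/T_min = cosh(S/(2a)) = 1.528567

a=11.194 sag=5.917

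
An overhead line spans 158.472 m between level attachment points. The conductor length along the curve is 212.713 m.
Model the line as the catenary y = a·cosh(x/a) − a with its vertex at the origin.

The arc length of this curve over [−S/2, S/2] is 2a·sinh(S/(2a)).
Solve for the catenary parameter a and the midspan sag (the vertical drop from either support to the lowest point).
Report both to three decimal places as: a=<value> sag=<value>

seed: a₀ = √(S³/(24(L−S))) = √(158.472³/(24·54.241)) = 55.291624
iter 1: u=1.433056  f(a)=+5.850e+00  f'(a)=-2.396e+00  a ← 55.291624 − (+5.850e+00/-2.396e+00) = 57.733512
iter 2: u=1.372444  f(a)=+4.098e-01  f'(a)=-2.071e+00  a ← 57.733512 − (+4.098e-01/-2.071e+00) = 57.931443
iter 3: u=1.367755  f(a)=+2.347e-03  f'(a)=-2.047e+00  a ← 57.931443 − (+2.347e-03/-2.047e+00) = 57.932590
iter 4: u=1.367728  f(a)=+7.793e-08  f'(a)=-2.047e+00  a ← 57.932590 − (+7.793e-08/-2.047e+00) = 57.932590
iter 5: u=1.367728  f(a)=+0.000e+00  f'(a)=-2.047e+00  a ← 57.932590 − (+0.000e+00/-2.047e+00) = 57.932590
converged: |Δa| < 1e-12 after 5 iterations
sag = a·(cosh(S/(2a)) − 1) = 57.932590·(cosh(1.367728) − 1) = 63.178475
T_max/T_min = cosh(S/(2a)) = 2.090552

a=57.933 sag=63.178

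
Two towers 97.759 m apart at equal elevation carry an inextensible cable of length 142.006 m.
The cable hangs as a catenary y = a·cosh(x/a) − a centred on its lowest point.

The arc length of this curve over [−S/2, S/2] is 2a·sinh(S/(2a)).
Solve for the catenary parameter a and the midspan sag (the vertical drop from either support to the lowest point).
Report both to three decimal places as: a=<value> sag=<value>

seed: a₀ = √(S³/(24(L−S))) = √(97.759³/(24·44.247)) = 29.661123
iter 1: u=1.647932  f(a)=+6.412e+00  f'(a)=-3.876e+00  a ← 29.661123 − (+6.412e+00/-3.876e+00) = 31.315120
iter 2: u=1.560891  f(a)=+5.754e-01  f'(a)=-3.209e+00  a ← 31.315120 − (+5.754e-01/-3.209e+00) = 31.494409
iter 3: u=1.552006  f(a)=+5.643e-03  f'(a)=-3.147e+00  a ← 31.494409 − (+5.643e-03/-3.147e+00) = 31.496202
iter 4: u=1.551917  f(a)=+5.545e-07  f'(a)=-3.146e+00  a ← 31.496202 − (+5.545e-07/-3.146e+00) = 31.496202
iter 5: u=1.551917  f(a)=+2.842e-14  f'(a)=-3.146e+00  a ← 31.496202 − (+2.842e-14/-3.146e+00) = 31.496202
converged: |Δa| < 1e-12 after 5 iterations
sag = a·(cosh(S/(2a)) − 1) = 31.496202·(cosh(1.551917) − 1) = 46.178998
T_max/T_min = cosh(S/(2a)) = 2.466177

a=31.496 sag=46.179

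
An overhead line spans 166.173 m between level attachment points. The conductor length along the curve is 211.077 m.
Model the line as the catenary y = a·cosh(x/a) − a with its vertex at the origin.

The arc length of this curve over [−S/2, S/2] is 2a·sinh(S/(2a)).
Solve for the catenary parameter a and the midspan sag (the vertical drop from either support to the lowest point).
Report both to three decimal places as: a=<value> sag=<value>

seed: a₀ = √(S³/(24(L−S))) = √(166.173³/(24·44.904)) = 65.251809
iter 1: u=1.273321  f(a)=+3.784e+00  f'(a)=-1.613e+00  a ← 65.251809 − (+3.784e+00/-1.613e+00) = 67.598034
iter 2: u=1.229126  f(a)=+2.137e-01  f'(a)=-1.435e+00  a ← 67.598034 − (+2.137e-01/-1.435e+00) = 67.746895
iter 3: u=1.226425  f(a)=+7.715e-04  f'(a)=-1.425e+00  a ← 67.746895 − (+7.715e-04/-1.425e+00) = 67.747437
iter 4: u=1.226415  f(a)=+1.014e-08  f'(a)=-1.425e+00  a ← 67.747437 − (+1.014e-08/-1.425e+00) = 67.747437
iter 5: u=1.226415  f(a)=-2.842e-14  f'(a)=-1.425e+00  a ← 67.747437 − (-2.842e-14/-1.425e+00) = 67.747437
converged: |Δa| < 1e-12 after 5 iterations
sag = a·(cosh(S/(2a)) − 1) = 67.747437·(cosh(1.226415) − 1) = 57.664246
T_max/T_min = cosh(S/(2a)) = 1.851165

a=67.747 sag=57.664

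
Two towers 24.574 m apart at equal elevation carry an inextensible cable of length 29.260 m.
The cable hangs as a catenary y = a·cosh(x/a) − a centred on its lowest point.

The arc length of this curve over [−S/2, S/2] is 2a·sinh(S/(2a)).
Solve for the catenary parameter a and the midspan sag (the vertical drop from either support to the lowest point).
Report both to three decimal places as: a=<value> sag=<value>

seed: a₀ = √(S³/(24(L−S))) = √(24.574³/(24·4.686)) = 11.487010
iter 1: u=1.069643  f(a)=+2.755e-01  f'(a)=-9.131e-01  a ← 11.487010 − (+2.755e-01/-9.131e-01) = 11.788713
iter 2: u=1.042268  f(a)=+1.123e-02  f'(a)=-8.401e-01  a ← 11.788713 − (+1.123e-02/-8.401e-01) = 11.802077
iter 3: u=1.041088  f(a)=+2.040e-05  f'(a)=-8.370e-01  a ← 11.802077 − (+2.040e-05/-8.370e-01) = 11.802101
iter 4: u=1.041086  f(a)=+6.762e-11  f'(a)=-8.370e-01  a ← 11.802101 − (+6.762e-11/-8.370e-01) = 11.802101
iter 5: u=1.041086  f(a)=-7.105e-15  f'(a)=-8.370e-01  a ← 11.802101 − (-7.105e-15/-8.370e-01) = 11.802101
converged: |Δa| < 1e-12 after 5 iterations
sag = a·(cosh(S/(2a)) − 1) = 11.802101·(cosh(1.041086) − 1) = 6.994880
T_max/T_min = cosh(S/(2a)) = 1.592681

a=11.802 sag=6.995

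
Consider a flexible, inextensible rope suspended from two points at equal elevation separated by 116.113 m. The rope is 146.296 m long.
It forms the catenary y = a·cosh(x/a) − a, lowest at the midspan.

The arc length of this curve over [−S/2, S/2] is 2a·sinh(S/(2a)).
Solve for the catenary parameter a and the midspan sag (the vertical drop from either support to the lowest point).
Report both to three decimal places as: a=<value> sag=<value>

seed: a₀ = √(S³/(24(L−S))) = √(116.113³/(24·30.183)) = 46.487313
iter 1: u=1.248868  f(a)=+2.443e+00  f'(a)=-1.513e+00  a ← 46.487313 − (+2.443e+00/-1.513e+00) = 48.102384
iter 2: u=1.206936  f(a)=+1.331e-01  f'(a)=-1.352e+00  a ← 48.102384 − (+1.331e-01/-1.352e+00) = 48.200829
iter 3: u=1.204471  f(a)=+4.454e-04  f'(a)=-1.343e+00  a ← 48.200829 − (+4.454e-04/-1.343e+00) = 48.201161
iter 4: u=1.204463  f(a)=+5.023e-09  f'(a)=-1.343e+00  a ← 48.201161 − (+5.023e-09/-1.343e+00) = 48.201161
iter 5: u=1.204463  f(a)=-2.842e-14  f'(a)=-1.343e+00  a ← 48.201161 − (-2.842e-14/-1.343e+00) = 48.201161
converged: |Δa| < 1e-12 after 5 iterations
sag = a·(cosh(S/(2a)) − 1) = 48.201161·(cosh(1.204463) − 1) = 39.400105
T_max/T_min = cosh(S/(2a)) = 1.817410

a=48.201 sag=39.400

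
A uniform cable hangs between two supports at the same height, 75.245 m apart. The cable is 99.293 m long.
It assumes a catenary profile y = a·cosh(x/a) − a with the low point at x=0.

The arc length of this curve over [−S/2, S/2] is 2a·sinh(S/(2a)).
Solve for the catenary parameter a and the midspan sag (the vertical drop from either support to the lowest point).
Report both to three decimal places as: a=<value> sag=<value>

seed: a₀ = √(S³/(24(L−S))) = √(75.245³/(24·24.048)) = 27.168857
iter 1: u=1.384766  f(a)=+2.414e+00  f'(a)=-2.134e+00  a ← 27.168857 − (+2.414e+00/-2.134e+00) = 28.300078
iter 2: u=1.329413  f(a)=+1.589e-01  f'(a)=-1.861e+00  a ← 28.300078 − (+1.589e-01/-1.861e+00) = 28.385474
iter 3: u=1.325414  f(a)=+7.966e-04  f'(a)=-1.843e+00  a ← 28.385474 − (+7.966e-04/-1.843e+00) = 28.385906
iter 4: u=1.325394  f(a)=+2.023e-08  f'(a)=-1.843e+00  a ← 28.385906 − (+2.023e-08/-1.843e+00) = 28.385906
iter 5: u=1.325394  f(a)=-2.842e-14  f'(a)=-1.843e+00  a ← 28.385906 − (-2.842e-14/-1.843e+00) = 28.385906
converged: |Δa| < 1e-12 after 5 iterations
sag = a·(cosh(S/(2a)) − 1) = 28.385906·(cosh(1.325394) − 1) = 28.802682
T_max/T_min = cosh(S/(2a)) = 2.014682

a=28.386 sag=28.803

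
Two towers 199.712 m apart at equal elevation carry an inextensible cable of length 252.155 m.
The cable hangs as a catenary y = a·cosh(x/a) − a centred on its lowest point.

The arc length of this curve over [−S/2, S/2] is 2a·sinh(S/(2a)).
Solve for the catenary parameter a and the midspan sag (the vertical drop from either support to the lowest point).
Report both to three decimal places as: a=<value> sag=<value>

seed: a₀ = √(S³/(24(L−S))) = √(199.712³/(24·52.443)) = 79.553054
iter 1: u=1.255213  f(a)=+4.290e+00  f'(a)=-1.538e+00  a ← 79.553054 − (+4.290e+00/-1.538e+00) = 82.341871
iter 2: u=1.212700  f(a)=+2.359e-01  f'(a)=-1.373e+00  a ← 82.341871 − (+2.359e-01/-1.373e+00) = 82.513651
iter 3: u=1.210176  f(a)=+8.052e-04  f'(a)=-1.364e+00  a ← 82.513651 − (+8.052e-04/-1.364e+00) = 82.514241
iter 4: u=1.210167  f(a)=+9.452e-09  f'(a)=-1.364e+00  a ← 82.514241 − (+9.452e-09/-1.364e+00) = 82.514241
iter 5: u=1.210167  f(a)=+5.684e-14  f'(a)=-1.364e+00  a ← 82.514241 − (+5.684e-14/-1.364e+00) = 82.514241
converged: |Δa| < 1e-12 after 5 iterations
sag = a·(cosh(S/(2a)) − 1) = 82.514241·(cosh(1.210167) − 1) = 68.164676
T_max/T_min = cosh(S/(2a)) = 1.826096

a=82.514 sag=68.165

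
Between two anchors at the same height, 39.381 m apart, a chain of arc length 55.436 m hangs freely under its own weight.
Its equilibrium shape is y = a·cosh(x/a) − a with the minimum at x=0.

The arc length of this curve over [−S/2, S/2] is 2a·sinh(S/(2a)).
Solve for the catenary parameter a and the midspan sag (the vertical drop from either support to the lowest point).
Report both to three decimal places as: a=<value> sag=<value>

seed: a₀ = √(S³/(24(L−S))) = √(39.381³/(24·16.055)) = 12.589815
iter 1: u=1.564002  f(a)=+2.082e+00  f'(a)=-3.231e+00  a ← 12.589815 − (+2.082e+00/-3.231e+00) = 13.234103
iter 2: u=1.487861  f(a)=+1.705e-01  f'(a)=-2.722e+00  a ← 13.234103 − (+1.705e-01/-2.722e+00) = 13.296739
iter 3: u=1.480852  f(a)=+1.369e-03  f'(a)=-2.678e+00  a ← 13.296739 − (+1.369e-03/-2.678e+00) = 13.297250
iter 4: u=1.480795  f(a)=+8.977e-08  f'(a)=-2.678e+00  a ← 13.297250 − (+8.977e-08/-2.678e+00) = 13.297250
iter 5: u=1.480795  f(a)=+2.132e-14  f'(a)=-2.678e+00  a ← 13.297250 − (+2.132e-14/-2.678e+00) = 13.297250
converged: |Δa| < 1e-12 after 5 iterations
sag = a·(cosh(S/(2a)) − 1) = 13.297250·(cosh(1.480795) − 1) = 17.445300
T_max/T_min = cosh(S/(2a)) = 2.311948

a=13.297 sag=17.445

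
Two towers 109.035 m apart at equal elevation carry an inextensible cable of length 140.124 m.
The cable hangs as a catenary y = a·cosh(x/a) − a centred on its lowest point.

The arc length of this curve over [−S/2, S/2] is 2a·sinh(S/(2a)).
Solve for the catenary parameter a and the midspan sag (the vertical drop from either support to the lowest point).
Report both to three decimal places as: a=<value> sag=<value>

seed: a₀ = √(S³/(24(L−S))) = √(109.035³/(24·31.089)) = 41.681169
iter 1: u=1.307965  f(a)=+2.770e+00  f'(a)=-1.763e+00  a ← 41.681169 − (+2.770e+00/-1.763e+00) = 43.252445
iter 2: u=1.260449  f(a)=+1.644e-01  f'(a)=-1.560e+00  a ← 43.252445 − (+1.644e-01/-1.560e+00) = 43.357833
iter 3: u=1.257385  f(a)=+6.592e-04  f'(a)=-1.547e+00  a ← 43.357833 − (+6.592e-04/-1.547e+00) = 43.358259
iter 4: u=1.257373  f(a)=+1.070e-08  f'(a)=-1.547e+00  a ← 43.358259 − (+1.070e-08/-1.547e+00) = 43.358259
iter 5: u=1.257373  f(a)=+0.000e+00  f'(a)=-1.547e+00  a ← 43.358259 − (+0.000e+00/-1.547e+00) = 43.358259
converged: |Δa| < 1e-12 after 5 iterations
sag = a·(cosh(S/(2a)) − 1) = 43.358259·(cosh(1.257373) − 1) = 39.034838
T_max/T_min = cosh(S/(2a)) = 1.900286

a=43.358 sag=39.035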